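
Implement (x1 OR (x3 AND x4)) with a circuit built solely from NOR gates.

((x1 NOR ((x3 NOR x3) NOR (x4 NOR x4))) NOR (x1 NOR ((x3 NOR x3) NOR (x4 NOR x4))))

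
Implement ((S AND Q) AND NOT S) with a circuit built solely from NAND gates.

((((S NAND Q) NAND (S NAND Q)) NAND (S NAND S)) NAND (((S NAND Q) NAND (S NAND Q)) NAND (S NAND S)))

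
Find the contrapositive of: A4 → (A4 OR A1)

Contrapositive: NOT (A4 OR A1) → NOT A4
Note: A statement and its contrapositive are logically equivalent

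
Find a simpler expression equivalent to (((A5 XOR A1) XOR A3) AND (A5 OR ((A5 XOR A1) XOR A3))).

By absorption (E AND (E OR v) = E):
= ((A5 XOR A1) XOR A3)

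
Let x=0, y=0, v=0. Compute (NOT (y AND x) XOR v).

Substituting: (NOT (0 AND 0) XOR 0)
= 1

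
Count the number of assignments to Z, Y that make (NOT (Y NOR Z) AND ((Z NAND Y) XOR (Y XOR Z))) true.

No assignment satisfies the expression.
Count: 0 out of 4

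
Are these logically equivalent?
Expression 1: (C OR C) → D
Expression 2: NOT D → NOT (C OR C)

Yes, Contrapositive is always equivalent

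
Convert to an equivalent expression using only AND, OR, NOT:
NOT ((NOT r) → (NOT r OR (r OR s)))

(NOT r) AND NOT (NOT r OR (r OR s))
(Negated implication: NOT(A → B) = A AND NOT B)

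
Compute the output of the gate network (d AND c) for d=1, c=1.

Substituting: (1 AND 1)
= 1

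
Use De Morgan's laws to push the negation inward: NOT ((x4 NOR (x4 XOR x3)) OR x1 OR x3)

NOT (x4 NOR (x4 XOR x3)) AND NOT x1 AND NOT x3
De Morgan's: NOT(OR of terms) = AND of negations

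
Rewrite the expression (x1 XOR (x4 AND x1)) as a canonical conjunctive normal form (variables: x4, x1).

(x4 OR x1) AND (NOT x4 OR x1) AND (NOT x4 OR NOT x1)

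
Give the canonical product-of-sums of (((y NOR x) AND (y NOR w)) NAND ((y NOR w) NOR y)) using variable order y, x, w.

ΠM() = TRUE (no maxterms)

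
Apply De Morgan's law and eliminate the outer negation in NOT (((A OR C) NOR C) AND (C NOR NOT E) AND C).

NOT ((A OR C) NOR C) OR NOT (C NOR NOT E) OR NOT C
De Morgan's: NOT(AND of terms) = OR of negations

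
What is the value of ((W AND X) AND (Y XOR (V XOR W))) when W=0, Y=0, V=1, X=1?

Substituting: ((0 AND 1) AND (0 XOR (1 XOR 0)))
= 0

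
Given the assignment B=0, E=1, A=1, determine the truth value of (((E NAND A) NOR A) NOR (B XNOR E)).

Substituting: (((1 NAND 1) NOR 1) NOR (0 XNOR 1))
= 1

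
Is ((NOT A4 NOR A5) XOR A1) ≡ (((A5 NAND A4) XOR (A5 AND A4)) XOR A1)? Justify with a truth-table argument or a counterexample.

No. Counterexample: with A4=0, A1=0, A5=0, Expression 1 = 0 but Expression 2 = 1.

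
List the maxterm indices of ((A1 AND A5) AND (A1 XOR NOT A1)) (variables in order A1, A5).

ΠM(0, 1, 2) = (A1 OR A5) AND (A1 OR NOT A5) AND (NOT A1 OR A5)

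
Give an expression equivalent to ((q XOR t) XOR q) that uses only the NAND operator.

((((q NAND (q NAND t)) NAND (t NAND (q NAND t))) NAND (((q NAND (q NAND t)) NAND (t NAND (q NAND t))) NAND q)) NAND (q NAND (((q NAND (q NAND t)) NAND (t NAND (q NAND t))) NAND q)))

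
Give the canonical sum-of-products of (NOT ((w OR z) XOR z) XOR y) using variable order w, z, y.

Σm(0, 2, 5, 6) = (NOT w AND NOT z AND NOT y) OR (NOT w AND z AND NOT y) OR (w AND NOT z AND y) OR (w AND z AND NOT y)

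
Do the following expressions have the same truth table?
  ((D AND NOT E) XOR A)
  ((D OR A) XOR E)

No. Counterexample: with E=0, D=1, A=1, Expression 1 = 0 but Expression 2 = 1.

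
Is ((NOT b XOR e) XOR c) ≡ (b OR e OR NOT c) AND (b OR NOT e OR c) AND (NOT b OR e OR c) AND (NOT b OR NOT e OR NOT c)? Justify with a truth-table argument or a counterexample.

Yes, they are equivalent — the two output columns agree on all 8 assignments:
b | e | c | Expression 1 | Expression 2
---------------------------------------
0 | 0 | 0 | 1 | 1
0 | 0 | 1 | 0 | 0
0 | 1 | 0 | 0 | 0
0 | 1 | 1 | 1 | 1
1 | 0 | 0 | 0 | 0
1 | 0 | 1 | 1 | 1
1 | 1 | 0 | 1 | 1
1 | 1 | 1 | 0 | 0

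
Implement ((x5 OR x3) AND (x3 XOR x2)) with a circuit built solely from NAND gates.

((((x5 NAND x5) NAND (x3 NAND x3)) NAND ((x3 NAND (x3 NAND x2)) NAND (x2 NAND (x3 NAND x2)))) NAND (((x5 NAND x5) NAND (x3 NAND x3)) NAND ((x3 NAND (x3 NAND x2)) NAND (x2 NAND (x3 NAND x2)))))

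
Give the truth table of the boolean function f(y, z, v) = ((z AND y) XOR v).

y | z | v | Output
------------------
0 | 0 | 0 | 0
0 | 0 | 1 | 1
0 | 1 | 0 | 0
0 | 1 | 1 | 1
1 | 0 | 0 | 0
1 | 0 | 1 | 1
1 | 1 | 0 | 1
1 | 1 | 1 | 0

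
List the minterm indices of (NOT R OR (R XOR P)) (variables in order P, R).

Σm(0, 1, 2) = (NOT P AND NOT R) OR (NOT P AND R) OR (P AND NOT R)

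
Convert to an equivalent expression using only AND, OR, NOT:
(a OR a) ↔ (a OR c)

((a OR a) AND (a OR c)) OR (NOT (a OR a) AND NOT (a OR c))
(Biconditional = both true or both false)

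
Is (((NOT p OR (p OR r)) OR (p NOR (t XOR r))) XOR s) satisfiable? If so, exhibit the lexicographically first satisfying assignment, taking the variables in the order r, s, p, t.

r=0, s=0, p=0, t=0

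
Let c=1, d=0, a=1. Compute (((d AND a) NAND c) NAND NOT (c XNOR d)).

Substituting: (((0 AND 1) NAND 1) NAND NOT (1 XNOR 0))
= 0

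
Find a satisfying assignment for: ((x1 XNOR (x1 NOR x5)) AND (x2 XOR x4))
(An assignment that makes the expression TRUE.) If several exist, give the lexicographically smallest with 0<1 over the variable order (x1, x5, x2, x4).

x1=0, x5=1, x2=0, x4=1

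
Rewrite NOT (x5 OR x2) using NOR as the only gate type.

(((x5 NOR x2) NOR (x5 NOR x2)) NOR ((x5 NOR x2) NOR (x5 NOR x2)))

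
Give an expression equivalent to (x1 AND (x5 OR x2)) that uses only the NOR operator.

((x1 NOR x1) NOR (((x5 NOR x2) NOR (x5 NOR x2)) NOR ((x5 NOR x2) NOR (x5 NOR x2))))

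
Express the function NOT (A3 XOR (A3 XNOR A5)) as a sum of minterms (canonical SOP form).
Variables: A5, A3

Σm(2, 3) = (A5 AND NOT A3) OR (A5 AND A3)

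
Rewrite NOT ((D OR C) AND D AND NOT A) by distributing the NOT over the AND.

NOT (D OR C) OR NOT D OR A
De Morgan's: NOT(AND of terms) = OR of negations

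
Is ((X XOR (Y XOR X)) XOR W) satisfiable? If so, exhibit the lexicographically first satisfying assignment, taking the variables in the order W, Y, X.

W=0, Y=1, X=0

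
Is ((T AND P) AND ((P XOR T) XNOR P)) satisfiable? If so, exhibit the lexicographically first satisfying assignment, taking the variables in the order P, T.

UNSATISFIABLE - no assignment makes this expression true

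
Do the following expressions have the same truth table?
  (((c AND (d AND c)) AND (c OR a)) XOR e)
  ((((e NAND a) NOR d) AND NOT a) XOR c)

No. Counterexample: with d=0, e=0, c=1, a=0, Expression 1 = 0 but Expression 2 = 1.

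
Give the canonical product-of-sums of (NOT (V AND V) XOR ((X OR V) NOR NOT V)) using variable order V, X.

ΠM(2, 3) = (NOT V OR X) AND (NOT V OR NOT X)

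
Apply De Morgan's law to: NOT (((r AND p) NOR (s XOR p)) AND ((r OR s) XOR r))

NOT ((r AND p) NOR (s XOR p)) OR NOT ((r OR s) XOR r)
De Morgan's: NOT(AND of terms) = OR of negations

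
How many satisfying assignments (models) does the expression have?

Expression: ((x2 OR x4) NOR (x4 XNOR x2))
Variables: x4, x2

No assignment satisfies the expression.
Count: 0 out of 4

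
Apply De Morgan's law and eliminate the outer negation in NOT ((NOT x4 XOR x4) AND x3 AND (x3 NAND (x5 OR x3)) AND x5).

NOT (NOT x4 XOR x4) OR NOT x3 OR NOT (x3 NAND (x5 OR x3)) OR NOT x5
De Morgan's: NOT(AND of terms) = OR of negations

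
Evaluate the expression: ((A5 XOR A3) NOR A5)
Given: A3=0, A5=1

Substituting: ((1 XOR 0) NOR 1)
= 0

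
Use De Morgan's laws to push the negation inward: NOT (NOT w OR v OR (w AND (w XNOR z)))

w AND NOT v AND NOT (w AND (w XNOR z))
De Morgan's: NOT(OR of terms) = AND of negations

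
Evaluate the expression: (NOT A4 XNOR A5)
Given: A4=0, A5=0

Substituting: (NOT 0 XNOR 0)
= 0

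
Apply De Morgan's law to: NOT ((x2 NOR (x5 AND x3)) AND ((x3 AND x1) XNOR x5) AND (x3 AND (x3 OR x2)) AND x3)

NOT (x2 NOR (x5 AND x3)) OR NOT ((x3 AND x1) XNOR x5) OR NOT (x3 AND (x3 OR x2)) OR NOT x3
De Morgan's: NOT(AND of terms) = OR of negations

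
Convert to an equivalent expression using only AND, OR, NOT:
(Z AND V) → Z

NOT (Z AND V) OR Z
(Implication elimination: A → B = NOT A OR B)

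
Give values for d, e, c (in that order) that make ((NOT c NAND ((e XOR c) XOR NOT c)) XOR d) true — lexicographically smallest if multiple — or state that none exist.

d=0, e=0, c=1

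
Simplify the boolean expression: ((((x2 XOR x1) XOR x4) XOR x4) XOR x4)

By XOR self-cancellation ((E XOR v) XOR v = E):
= ((x2 XOR x1) XOR x4)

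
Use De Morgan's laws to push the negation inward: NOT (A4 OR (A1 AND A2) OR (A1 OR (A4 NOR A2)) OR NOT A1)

NOT A4 AND NOT (A1 AND A2) AND NOT (A1 OR (A4 NOR A2)) AND A1
De Morgan's: NOT(OR of terms) = AND of negations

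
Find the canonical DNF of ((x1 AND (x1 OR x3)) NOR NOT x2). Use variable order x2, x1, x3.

(x2 AND NOT x1 AND NOT x3) OR (x2 AND NOT x1 AND x3)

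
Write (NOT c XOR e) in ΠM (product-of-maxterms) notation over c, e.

ΠM(1, 2) = (c OR NOT e) AND (NOT c OR e)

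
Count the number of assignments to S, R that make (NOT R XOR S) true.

Satisfying assignments: (0,0), (1,1)
Count: 2 out of 4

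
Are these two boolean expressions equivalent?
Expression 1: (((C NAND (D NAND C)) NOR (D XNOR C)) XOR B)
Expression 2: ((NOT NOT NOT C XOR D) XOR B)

No. Counterexample: with D=0, B=0, C=0, Expression 1 = 0 but Expression 2 = 1.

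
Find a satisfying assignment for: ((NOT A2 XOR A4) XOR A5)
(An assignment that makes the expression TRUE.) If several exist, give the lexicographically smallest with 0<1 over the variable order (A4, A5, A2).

A4=0, A5=0, A2=0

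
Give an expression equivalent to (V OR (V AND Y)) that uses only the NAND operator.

((V NAND V) NAND (((V NAND Y) NAND (V NAND Y)) NAND ((V NAND Y) NAND (V NAND Y))))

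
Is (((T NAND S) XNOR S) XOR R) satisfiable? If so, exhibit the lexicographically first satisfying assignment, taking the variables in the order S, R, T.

S=0, R=1, T=0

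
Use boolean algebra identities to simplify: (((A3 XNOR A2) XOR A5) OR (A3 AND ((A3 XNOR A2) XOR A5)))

By absorption (E OR (E AND v) = E):
= ((A3 XNOR A2) XOR A5)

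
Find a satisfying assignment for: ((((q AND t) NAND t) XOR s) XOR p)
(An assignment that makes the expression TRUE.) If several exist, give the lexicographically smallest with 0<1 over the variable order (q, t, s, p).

q=0, t=0, s=0, p=0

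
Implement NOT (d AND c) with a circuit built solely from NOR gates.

(((d NOR d) NOR (c NOR c)) NOR ((d NOR d) NOR (c NOR c)))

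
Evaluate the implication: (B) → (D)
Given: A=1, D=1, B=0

Antecedent (B) = 0; consequent (D) = 1.
0 → 1 = 1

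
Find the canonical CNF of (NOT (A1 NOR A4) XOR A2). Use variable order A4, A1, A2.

(A4 OR A1 OR A2) AND (A4 OR NOT A1 OR NOT A2) AND (NOT A4 OR A1 OR NOT A2) AND (NOT A4 OR NOT A1 OR NOT A2)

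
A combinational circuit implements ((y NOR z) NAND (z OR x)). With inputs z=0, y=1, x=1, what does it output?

Substituting: ((1 NOR 0) NAND (0 OR 1))
= 1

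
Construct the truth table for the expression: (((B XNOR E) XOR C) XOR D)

E | C | B | D | Output
----------------------
0 | 0 | 0 | 0 | 1
0 | 0 | 0 | 1 | 0
0 | 0 | 1 | 0 | 0
0 | 0 | 1 | 1 | 1
0 | 1 | 0 | 0 | 0
0 | 1 | 0 | 1 | 1
0 | 1 | 1 | 0 | 1
0 | 1 | 1 | 1 | 0
1 | 0 | 0 | 0 | 0
1 | 0 | 0 | 1 | 1
1 | 0 | 1 | 0 | 1
1 | 0 | 1 | 1 | 0
1 | 1 | 0 | 0 | 1
1 | 1 | 0 | 1 | 0
1 | 1 | 1 | 0 | 0
1 | 1 | 1 | 1 | 1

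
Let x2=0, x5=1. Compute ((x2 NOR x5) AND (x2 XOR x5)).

Substituting: ((0 NOR 1) AND (0 XOR 1))
= 0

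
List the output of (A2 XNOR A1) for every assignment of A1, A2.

A1 | A2 | Output
----------------
0 | 0 | 1
0 | 1 | 0
1 | 0 | 0
1 | 1 | 1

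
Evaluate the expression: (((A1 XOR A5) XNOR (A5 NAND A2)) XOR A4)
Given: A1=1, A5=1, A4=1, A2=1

Substituting: (((1 XOR 1) XNOR (1 NAND 1)) XOR 1)
= 0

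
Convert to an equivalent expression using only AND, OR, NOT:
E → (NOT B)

NOT E OR (NOT B)
(Implication elimination: A → B = NOT A OR B)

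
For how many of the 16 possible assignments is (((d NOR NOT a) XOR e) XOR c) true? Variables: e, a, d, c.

Satisfying assignments: (0,0,0,1), (0,0,1,1), (0,1,0,0), (0,1,1,1), (1,0,0,0), (1,0,1,0), (1,1,0,1), (1,1,1,0)
Count: 8 out of 16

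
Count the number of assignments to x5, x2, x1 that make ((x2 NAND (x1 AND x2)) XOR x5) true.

Satisfying assignments: (0,0,0), (0,0,1), (0,1,0), (1,1,1)
Count: 4 out of 8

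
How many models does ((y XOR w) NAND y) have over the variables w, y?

Satisfying assignments: (0,0), (1,0), (1,1)
Count: 3 out of 4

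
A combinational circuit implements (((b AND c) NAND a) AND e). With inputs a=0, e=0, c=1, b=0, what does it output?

Substituting: (((0 AND 1) NAND 0) AND 0)
= 0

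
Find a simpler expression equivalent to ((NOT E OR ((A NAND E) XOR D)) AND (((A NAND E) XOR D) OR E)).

By distribution ((E OR v) AND (E OR NOT v) = E):
= ((A NAND E) XOR D)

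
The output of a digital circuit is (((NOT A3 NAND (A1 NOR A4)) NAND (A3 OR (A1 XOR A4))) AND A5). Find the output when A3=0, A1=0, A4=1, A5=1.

Substituting: (((NOT 0 NAND (0 NOR 1)) NAND (0 OR (0 XOR 1))) AND 1)
= 0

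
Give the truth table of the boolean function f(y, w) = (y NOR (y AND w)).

y | w | Output
--------------
0 | 0 | 1
0 | 1 | 1
1 | 0 | 0
1 | 1 | 0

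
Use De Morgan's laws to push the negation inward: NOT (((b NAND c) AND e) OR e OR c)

NOT ((b NAND c) AND e) AND NOT e AND NOT c
De Morgan's: NOT(OR of terms) = AND of negations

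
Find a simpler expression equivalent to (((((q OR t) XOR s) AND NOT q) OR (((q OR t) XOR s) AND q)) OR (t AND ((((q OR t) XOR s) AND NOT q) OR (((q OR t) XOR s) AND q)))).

By absorption (E OR (E AND v) = E) then distribution ((E AND v) OR (E AND NOT v) = E):
= ((q OR t) XOR s)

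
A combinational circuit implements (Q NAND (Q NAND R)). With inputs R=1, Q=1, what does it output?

Substituting: (1 NAND (1 NAND 1))
= 1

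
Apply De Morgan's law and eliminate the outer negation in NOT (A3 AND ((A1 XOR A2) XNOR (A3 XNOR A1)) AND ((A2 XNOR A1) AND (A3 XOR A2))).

NOT A3 OR NOT ((A1 XOR A2) XNOR (A3 XNOR A1)) OR NOT ((A2 XNOR A1) AND (A3 XOR A2))
De Morgan's: NOT(AND of terms) = OR of negations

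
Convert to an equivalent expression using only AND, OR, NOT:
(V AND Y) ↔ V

((V AND Y) AND V) OR (NOT (V AND Y) AND NOT V)
(Biconditional = both true or both false)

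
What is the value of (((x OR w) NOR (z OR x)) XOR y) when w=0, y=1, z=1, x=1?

Substituting: (((1 OR 0) NOR (1 OR 1)) XOR 1)
= 1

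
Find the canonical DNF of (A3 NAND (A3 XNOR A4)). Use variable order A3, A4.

(NOT A3 AND NOT A4) OR (NOT A3 AND A4) OR (A3 AND NOT A4)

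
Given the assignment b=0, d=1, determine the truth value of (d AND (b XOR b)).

Substituting: (1 AND (0 XOR 0))
= 0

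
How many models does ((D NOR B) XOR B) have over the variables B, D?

Satisfying assignments: (0,0), (1,0), (1,1)
Count: 3 out of 4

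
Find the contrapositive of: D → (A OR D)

Contrapositive: NOT (A OR D) → NOT D
Note: A statement and its contrapositive are logically equivalent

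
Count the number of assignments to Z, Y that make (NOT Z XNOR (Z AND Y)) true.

Satisfying assignments: (1,0)
Count: 1 out of 4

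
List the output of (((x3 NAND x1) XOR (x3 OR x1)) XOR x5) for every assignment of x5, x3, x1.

x5 | x3 | x1 | Output
---------------------
0 | 0 | 0 | 1
0 | 0 | 1 | 0
0 | 1 | 0 | 0
0 | 1 | 1 | 1
1 | 0 | 0 | 0
1 | 0 | 1 | 1
1 | 1 | 0 | 1
1 | 1 | 1 | 0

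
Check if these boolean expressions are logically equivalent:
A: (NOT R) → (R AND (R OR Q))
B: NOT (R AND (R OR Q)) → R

Yes, Contrapositive is always equivalent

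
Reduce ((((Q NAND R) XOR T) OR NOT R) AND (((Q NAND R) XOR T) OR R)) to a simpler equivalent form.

By distribution ((E OR v) AND (E OR NOT v) = E):
= ((Q NAND R) XOR T)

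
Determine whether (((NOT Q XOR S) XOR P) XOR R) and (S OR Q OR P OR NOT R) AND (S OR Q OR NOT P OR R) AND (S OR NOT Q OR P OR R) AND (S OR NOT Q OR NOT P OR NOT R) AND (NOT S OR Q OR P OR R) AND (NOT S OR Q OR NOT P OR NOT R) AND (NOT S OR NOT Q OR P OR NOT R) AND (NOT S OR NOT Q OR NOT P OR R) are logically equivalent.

Yes, they are equivalent — the two output columns agree on all 16 assignments:
S | Q | P | R | Expression 1 | Expression 2
-------------------------------------------
0 | 0 | 0 | 0 | 1 | 1
0 | 0 | 0 | 1 | 0 | 0
0 | 0 | 1 | 0 | 0 | 0
0 | 0 | 1 | 1 | 1 | 1
0 | 1 | 0 | 0 | 0 | 0
0 | 1 | 0 | 1 | 1 | 1
0 | 1 | 1 | 0 | 1 | 1
0 | 1 | 1 | 1 | 0 | 0
1 | 0 | 0 | 0 | 0 | 0
1 | 0 | 0 | 1 | 1 | 1
1 | 0 | 1 | 0 | 1 | 1
1 | 0 | 1 | 1 | 0 | 0
1 | 1 | 0 | 0 | 1 | 1
1 | 1 | 0 | 1 | 0 | 0
1 | 1 | 1 | 0 | 0 | 0
1 | 1 | 1 | 1 | 1 | 1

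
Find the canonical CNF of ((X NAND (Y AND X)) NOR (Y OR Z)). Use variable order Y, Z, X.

(Y OR Z OR X) AND (Y OR Z OR NOT X) AND (Y OR NOT Z OR X) AND (Y OR NOT Z OR NOT X) AND (NOT Y OR Z OR X) AND (NOT Y OR Z OR NOT X) AND (NOT Y OR NOT Z OR X) AND (NOT Y OR NOT Z OR NOT X)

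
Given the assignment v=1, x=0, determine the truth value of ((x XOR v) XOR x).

Substituting: ((0 XOR 1) XOR 0)
= 1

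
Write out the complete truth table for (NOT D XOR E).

E | D | Output
--------------
0 | 0 | 1
0 | 1 | 0
1 | 0 | 0
1 | 1 | 1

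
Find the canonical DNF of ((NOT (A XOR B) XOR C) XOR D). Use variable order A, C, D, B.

(NOT A AND NOT C AND NOT D AND NOT B) OR (NOT A AND NOT C AND D AND B) OR (NOT A AND C AND NOT D AND B) OR (NOT A AND C AND D AND NOT B) OR (A AND NOT C AND NOT D AND B) OR (A AND NOT C AND D AND NOT B) OR (A AND C AND NOT D AND NOT B) OR (A AND C AND D AND B)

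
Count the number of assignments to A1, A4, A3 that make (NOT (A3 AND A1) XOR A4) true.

Satisfying assignments: (0,0,0), (0,0,1), (1,0,0), (1,1,1)
Count: 4 out of 8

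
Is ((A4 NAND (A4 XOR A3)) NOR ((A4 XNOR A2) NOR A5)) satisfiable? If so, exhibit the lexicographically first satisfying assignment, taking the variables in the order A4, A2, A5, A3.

A4=1, A2=0, A5=1, A3=0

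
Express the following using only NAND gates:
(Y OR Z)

((Y NAND Y) NAND (Z NAND Z))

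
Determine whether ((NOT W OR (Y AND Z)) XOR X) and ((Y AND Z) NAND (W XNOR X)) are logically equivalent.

No. Counterexample: with Y=0, X=0, W=1, Z=0, Expression 1 = 0 but Expression 2 = 1.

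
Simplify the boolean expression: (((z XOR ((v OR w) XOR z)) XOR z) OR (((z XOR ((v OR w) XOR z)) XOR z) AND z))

By absorption (E OR (E AND v) = E) then XOR self-cancellation ((E XOR v) XOR v = E):
= ((v OR w) XOR z)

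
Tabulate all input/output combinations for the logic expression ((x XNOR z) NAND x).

z | x | Output
--------------
0 | 0 | 1
0 | 1 | 1
1 | 0 | 1
1 | 1 | 0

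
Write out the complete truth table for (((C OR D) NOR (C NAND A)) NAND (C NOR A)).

D | A | C | Output
------------------
0 | 0 | 0 | 1
0 | 0 | 1 | 1
0 | 1 | 0 | 1
0 | 1 | 1 | 1
1 | 0 | 0 | 1
1 | 0 | 1 | 1
1 | 1 | 0 | 1
1 | 1 | 1 | 1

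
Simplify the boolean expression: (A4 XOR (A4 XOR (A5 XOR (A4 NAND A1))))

By XOR self-cancellation ((E XOR v) XOR v = E):
= (A5 XOR (A4 NAND A1))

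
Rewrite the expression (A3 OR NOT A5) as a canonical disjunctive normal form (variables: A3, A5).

(NOT A3 AND NOT A5) OR (A3 AND NOT A5) OR (A3 AND A5)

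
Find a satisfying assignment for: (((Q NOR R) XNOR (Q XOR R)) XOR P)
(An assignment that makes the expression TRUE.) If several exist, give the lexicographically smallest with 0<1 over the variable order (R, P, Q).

R=0, P=1, Q=0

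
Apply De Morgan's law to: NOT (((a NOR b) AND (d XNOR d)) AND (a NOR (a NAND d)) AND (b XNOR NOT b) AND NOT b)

NOT ((a NOR b) AND (d XNOR d)) OR NOT (a NOR (a NAND d)) OR NOT (b XNOR NOT b) OR b
De Morgan's: NOT(AND of terms) = OR of negations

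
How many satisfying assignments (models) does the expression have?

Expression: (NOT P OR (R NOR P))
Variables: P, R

Satisfying assignments: (0,0), (0,1)
Count: 2 out of 4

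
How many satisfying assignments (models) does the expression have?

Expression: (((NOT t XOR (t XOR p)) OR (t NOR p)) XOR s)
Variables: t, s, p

Satisfying assignments: (0,0,0), (0,1,1), (1,0,0), (1,1,1)
Count: 4 out of 8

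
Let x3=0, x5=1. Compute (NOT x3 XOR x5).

Substituting: (NOT 0 XOR 1)
= 0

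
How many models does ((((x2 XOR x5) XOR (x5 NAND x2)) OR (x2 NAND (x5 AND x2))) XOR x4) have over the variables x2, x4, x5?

Satisfying assignments: (0,0,0), (0,0,1), (1,0,0), (1,1,1)
Count: 4 out of 8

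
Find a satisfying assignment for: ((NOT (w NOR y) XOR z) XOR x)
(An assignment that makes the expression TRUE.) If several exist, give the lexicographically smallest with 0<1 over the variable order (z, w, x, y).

z=0, w=0, x=0, y=1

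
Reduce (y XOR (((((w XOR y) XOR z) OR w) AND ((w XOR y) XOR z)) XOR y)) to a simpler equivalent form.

By XOR self-cancellation ((E XOR v) XOR v = E) then absorption (E AND (E OR v) = E):
= ((w XOR y) XOR z)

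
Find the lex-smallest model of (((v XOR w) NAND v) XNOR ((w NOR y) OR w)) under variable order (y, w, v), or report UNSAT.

y=0, w=0, v=0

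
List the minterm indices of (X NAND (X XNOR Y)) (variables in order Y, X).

Σm(0, 1, 2) = (NOT Y AND NOT X) OR (NOT Y AND X) OR (Y AND NOT X)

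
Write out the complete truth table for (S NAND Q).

S | Q | Output
--------------
0 | 0 | 1
0 | 1 | 1
1 | 0 | 1
1 | 1 | 0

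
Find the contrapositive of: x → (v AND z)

Contrapositive: NOT (v AND z) → NOT x
Note: A statement and its contrapositive are logically equivalent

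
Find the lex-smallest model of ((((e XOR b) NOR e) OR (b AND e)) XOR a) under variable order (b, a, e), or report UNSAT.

b=0, a=0, e=0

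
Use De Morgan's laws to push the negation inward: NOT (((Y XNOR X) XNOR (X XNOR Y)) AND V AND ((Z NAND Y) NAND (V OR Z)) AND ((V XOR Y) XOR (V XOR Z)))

NOT ((Y XNOR X) XNOR (X XNOR Y)) OR NOT V OR NOT ((Z NAND Y) NAND (V OR Z)) OR NOT ((V XOR Y) XOR (V XOR Z))
De Morgan's: NOT(AND of terms) = OR of negations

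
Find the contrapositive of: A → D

Contrapositive: NOT D → NOT A
Note: A statement and its contrapositive are logically equivalent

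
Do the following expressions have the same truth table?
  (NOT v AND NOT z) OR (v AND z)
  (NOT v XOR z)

Yes, they are equivalent — the two output columns agree on all 4 assignments:
v | z | Expression 1 | Expression 2
-----------------------------------
0 | 0 | 1 | 1
0 | 1 | 0 | 0
1 | 0 | 0 | 0
1 | 1 | 1 | 1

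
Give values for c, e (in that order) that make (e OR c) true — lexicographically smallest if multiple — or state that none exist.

c=0, e=1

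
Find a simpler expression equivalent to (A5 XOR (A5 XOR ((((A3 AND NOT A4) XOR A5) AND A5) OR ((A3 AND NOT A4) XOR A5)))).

By XOR self-cancellation ((E XOR v) XOR v = E) then absorption (E OR (E AND v) = E):
= ((A3 AND NOT A4) XOR A5)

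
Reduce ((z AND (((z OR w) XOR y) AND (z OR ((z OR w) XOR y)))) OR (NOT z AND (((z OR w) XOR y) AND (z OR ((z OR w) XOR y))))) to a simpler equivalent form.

By distribution ((E AND v) OR (E AND NOT v) = E) then absorption (E AND (E OR v) = E):
= ((z OR w) XOR y)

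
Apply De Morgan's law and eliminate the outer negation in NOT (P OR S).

NOT P AND NOT S
De Morgan's: NOT(OR of terms) = AND of negations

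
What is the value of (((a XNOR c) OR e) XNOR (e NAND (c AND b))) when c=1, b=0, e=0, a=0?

Substituting: (((0 XNOR 1) OR 0) XNOR (0 NAND (1 AND 0)))
= 0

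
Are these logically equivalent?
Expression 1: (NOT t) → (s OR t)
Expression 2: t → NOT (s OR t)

No, Inverse is not equivalent to original (counterexample: s=0, t=0)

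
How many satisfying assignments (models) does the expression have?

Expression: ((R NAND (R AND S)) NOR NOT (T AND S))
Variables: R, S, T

Satisfying assignments: (1,1,1)
Count: 1 out of 8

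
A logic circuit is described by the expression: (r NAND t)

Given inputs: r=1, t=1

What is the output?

Substituting: (1 NAND 1)
= 0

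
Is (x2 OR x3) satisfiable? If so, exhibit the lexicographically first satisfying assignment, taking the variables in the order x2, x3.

x2=0, x3=1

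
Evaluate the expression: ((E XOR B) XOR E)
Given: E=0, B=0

Substituting: ((0 XOR 0) XOR 0)
= 0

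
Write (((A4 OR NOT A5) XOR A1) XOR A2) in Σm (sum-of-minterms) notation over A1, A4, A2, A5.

Σm(0, 3, 4, 5, 9, 10, 14, 15) = (NOT A1 AND NOT A4 AND NOT A2 AND NOT A5) OR (NOT A1 AND NOT A4 AND A2 AND A5) OR (NOT A1 AND A4 AND NOT A2 AND NOT A5) OR (NOT A1 AND A4 AND NOT A2 AND A5) OR (A1 AND NOT A4 AND NOT A2 AND A5) OR (A1 AND NOT A4 AND A2 AND NOT A5) OR (A1 AND A4 AND A2 AND NOT A5) OR (A1 AND A4 AND A2 AND A5)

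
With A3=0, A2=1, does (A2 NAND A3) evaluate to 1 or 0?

Substituting: (1 NAND 0)
= 1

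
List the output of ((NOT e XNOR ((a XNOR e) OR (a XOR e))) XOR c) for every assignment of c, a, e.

c | a | e | Output
------------------
0 | 0 | 0 | 1
0 | 0 | 1 | 0
0 | 1 | 0 | 1
0 | 1 | 1 | 0
1 | 0 | 0 | 0
1 | 0 | 1 | 1
1 | 1 | 0 | 0
1 | 1 | 1 | 1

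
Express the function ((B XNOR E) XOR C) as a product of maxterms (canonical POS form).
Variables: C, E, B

ΠM(1, 2, 4, 7) = (C OR E OR NOT B) AND (C OR NOT E OR B) AND (NOT C OR E OR B) AND (NOT C OR NOT E OR NOT B)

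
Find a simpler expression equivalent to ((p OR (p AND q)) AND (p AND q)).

By absorption (E AND (E OR v) = E):
= (p AND q)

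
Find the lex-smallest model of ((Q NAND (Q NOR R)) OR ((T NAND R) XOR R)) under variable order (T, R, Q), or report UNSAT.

T=0, R=0, Q=0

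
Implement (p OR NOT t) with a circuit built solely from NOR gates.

((p NOR (t NOR t)) NOR (p NOR (t NOR t)))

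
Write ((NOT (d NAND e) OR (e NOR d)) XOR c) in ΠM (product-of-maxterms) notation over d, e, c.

ΠM(1, 2, 4, 7) = (d OR e OR NOT c) AND (d OR NOT e OR c) AND (NOT d OR e OR c) AND (NOT d OR NOT e OR NOT c)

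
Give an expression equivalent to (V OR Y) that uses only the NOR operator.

((V NOR Y) NOR (V NOR Y))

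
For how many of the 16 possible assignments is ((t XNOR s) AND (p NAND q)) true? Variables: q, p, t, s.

Satisfying assignments: (0,0,0,0), (0,0,1,1), (0,1,0,0), (0,1,1,1), (1,0,0,0), (1,0,1,1)
Count: 6 out of 16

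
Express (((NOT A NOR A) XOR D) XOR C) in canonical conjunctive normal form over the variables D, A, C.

(D OR A OR C) AND (D OR NOT A OR C) AND (NOT D OR A OR NOT C) AND (NOT D OR NOT A OR NOT C)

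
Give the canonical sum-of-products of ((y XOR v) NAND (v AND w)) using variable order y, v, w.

Σm(0, 1, 2, 4, 5, 6, 7) = (NOT y AND NOT v AND NOT w) OR (NOT y AND NOT v AND w) OR (NOT y AND v AND NOT w) OR (y AND NOT v AND NOT w) OR (y AND NOT v AND w) OR (y AND v AND NOT w) OR (y AND v AND w)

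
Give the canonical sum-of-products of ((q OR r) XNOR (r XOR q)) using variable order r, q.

Σm(0, 1, 2) = (NOT r AND NOT q) OR (NOT r AND q) OR (r AND NOT q)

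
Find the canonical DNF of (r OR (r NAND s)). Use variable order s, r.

(NOT s AND NOT r) OR (NOT s AND r) OR (s AND NOT r) OR (s AND r)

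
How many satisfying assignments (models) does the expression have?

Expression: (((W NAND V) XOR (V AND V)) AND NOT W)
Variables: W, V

Satisfying assignments: (0,0)
Count: 1 out of 4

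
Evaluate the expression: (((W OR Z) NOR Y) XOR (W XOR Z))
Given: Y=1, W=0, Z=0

Substituting: (((0 OR 0) NOR 1) XOR (0 XOR 0))
= 0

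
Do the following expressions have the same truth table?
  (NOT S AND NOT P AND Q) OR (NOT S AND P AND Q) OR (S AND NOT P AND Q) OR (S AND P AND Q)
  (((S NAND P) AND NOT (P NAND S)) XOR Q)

Yes, they are equivalent — the two output columns agree on all 8 assignments:
S | P | Q | Expression 1 | Expression 2
---------------------------------------
0 | 0 | 0 | 0 | 0
0 | 0 | 1 | 1 | 1
0 | 1 | 0 | 0 | 0
0 | 1 | 1 | 1 | 1
1 | 0 | 0 | 0 | 0
1 | 0 | 1 | 1 | 1
1 | 1 | 0 | 0 | 0
1 | 1 | 1 | 1 | 1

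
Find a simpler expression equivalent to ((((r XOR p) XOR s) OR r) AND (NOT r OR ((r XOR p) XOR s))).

By distribution ((E OR v) AND (E OR NOT v) = E):
= ((r XOR p) XOR s)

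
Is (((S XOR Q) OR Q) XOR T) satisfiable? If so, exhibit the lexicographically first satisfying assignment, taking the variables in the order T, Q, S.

T=0, Q=0, S=1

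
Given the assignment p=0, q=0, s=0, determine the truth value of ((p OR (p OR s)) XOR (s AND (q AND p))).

Substituting: ((0 OR (0 OR 0)) XOR (0 AND (0 AND 0)))
= 0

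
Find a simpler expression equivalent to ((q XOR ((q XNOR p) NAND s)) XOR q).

By XOR self-cancellation ((E XOR v) XOR v = E):
= ((q XNOR p) NAND s)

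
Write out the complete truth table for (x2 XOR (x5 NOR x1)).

x1 | x5 | x2 | Output
---------------------
0 | 0 | 0 | 1
0 | 0 | 1 | 0
0 | 1 | 0 | 0
0 | 1 | 1 | 1
1 | 0 | 0 | 0
1 | 0 | 1 | 1
1 | 1 | 0 | 0
1 | 1 | 1 | 1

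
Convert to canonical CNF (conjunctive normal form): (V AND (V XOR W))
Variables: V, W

(V OR W) AND (V OR NOT W) AND (NOT V OR NOT W)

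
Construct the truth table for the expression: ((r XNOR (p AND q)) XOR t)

t | p | r | q | Output
----------------------
0 | 0 | 0 | 0 | 1
0 | 0 | 0 | 1 | 1
0 | 0 | 1 | 0 | 0
0 | 0 | 1 | 1 | 0
0 | 1 | 0 | 0 | 1
0 | 1 | 0 | 1 | 0
0 | 1 | 1 | 0 | 0
0 | 1 | 1 | 1 | 1
1 | 0 | 0 | 0 | 0
1 | 0 | 0 | 1 | 0
1 | 0 | 1 | 0 | 1
1 | 0 | 1 | 1 | 1
1 | 1 | 0 | 0 | 0
1 | 1 | 0 | 1 | 1
1 | 1 | 1 | 0 | 1
1 | 1 | 1 | 1 | 0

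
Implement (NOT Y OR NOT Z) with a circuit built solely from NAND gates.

(((Y NAND Y) NAND (Y NAND Y)) NAND ((Z NAND Z) NAND (Z NAND Z)))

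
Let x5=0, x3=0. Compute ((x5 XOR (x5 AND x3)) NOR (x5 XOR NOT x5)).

Substituting: ((0 XOR (0 AND 0)) NOR (0 XOR NOT 0))
= 0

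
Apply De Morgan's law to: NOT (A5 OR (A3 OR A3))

NOT A5 AND NOT (A3 OR A3)
De Morgan's: NOT(OR of terms) = AND of negations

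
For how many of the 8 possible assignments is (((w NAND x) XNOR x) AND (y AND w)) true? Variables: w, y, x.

No assignment satisfies the expression.
Count: 0 out of 8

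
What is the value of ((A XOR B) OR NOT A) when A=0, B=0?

Substituting: ((0 XOR 0) OR NOT 0)
= 1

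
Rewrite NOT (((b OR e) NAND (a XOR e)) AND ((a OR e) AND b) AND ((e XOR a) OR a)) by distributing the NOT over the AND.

NOT ((b OR e) NAND (a XOR e)) OR NOT ((a OR e) AND b) OR NOT ((e XOR a) OR a)
De Morgan's: NOT(AND of terms) = OR of negations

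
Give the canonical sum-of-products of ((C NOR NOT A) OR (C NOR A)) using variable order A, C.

Σm(0, 2) = (NOT A AND NOT C) OR (A AND NOT C)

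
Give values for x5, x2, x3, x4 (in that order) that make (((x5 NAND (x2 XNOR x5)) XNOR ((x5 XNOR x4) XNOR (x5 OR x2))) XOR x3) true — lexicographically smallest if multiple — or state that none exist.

x5=0, x2=0, x3=0, x4=1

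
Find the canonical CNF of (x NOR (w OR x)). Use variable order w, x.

(w OR NOT x) AND (NOT w OR x) AND (NOT w OR NOT x)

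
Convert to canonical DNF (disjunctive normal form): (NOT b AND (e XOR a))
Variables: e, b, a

(NOT e AND NOT b AND a) OR (e AND NOT b AND NOT a)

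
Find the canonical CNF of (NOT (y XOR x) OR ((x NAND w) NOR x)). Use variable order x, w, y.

(x OR w OR NOT y) AND (x OR NOT w OR NOT y) AND (NOT x OR w OR y) AND (NOT x OR NOT w OR y)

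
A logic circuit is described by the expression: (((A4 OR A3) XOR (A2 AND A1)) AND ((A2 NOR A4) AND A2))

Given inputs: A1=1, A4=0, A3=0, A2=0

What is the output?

Substituting: (((0 OR 0) XOR (0 AND 1)) AND ((0 NOR 0) AND 0))
= 0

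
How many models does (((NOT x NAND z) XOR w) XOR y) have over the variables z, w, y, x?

Satisfying assignments: (0,0,0,0), (0,0,0,1), (0,1,1,0), (0,1,1,1), (1,0,0,1), (1,0,1,0), (1,1,0,0), (1,1,1,1)
Count: 8 out of 16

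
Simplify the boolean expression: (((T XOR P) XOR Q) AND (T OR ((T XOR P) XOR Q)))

By absorption (E AND (E OR v) = E):
= ((T XOR P) XOR Q)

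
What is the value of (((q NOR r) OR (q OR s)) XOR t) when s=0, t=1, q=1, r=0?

Substituting: (((1 NOR 0) OR (1 OR 0)) XOR 1)
= 0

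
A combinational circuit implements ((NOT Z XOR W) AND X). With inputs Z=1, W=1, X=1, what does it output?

Substituting: ((NOT 1 XOR 1) AND 1)
= 1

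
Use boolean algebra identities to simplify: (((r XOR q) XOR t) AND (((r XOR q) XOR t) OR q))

By absorption (E AND (E OR v) = E):
= ((r XOR q) XOR t)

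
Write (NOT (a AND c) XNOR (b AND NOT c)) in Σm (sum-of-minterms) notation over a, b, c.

Σm(2, 5, 6, 7) = (NOT a AND b AND NOT c) OR (a AND NOT b AND c) OR (a AND b AND NOT c) OR (a AND b AND c)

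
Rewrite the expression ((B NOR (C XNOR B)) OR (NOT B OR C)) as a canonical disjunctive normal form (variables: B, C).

(NOT B AND NOT C) OR (NOT B AND C) OR (B AND C)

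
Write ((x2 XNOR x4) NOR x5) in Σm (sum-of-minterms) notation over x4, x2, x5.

Σm(2, 4) = (NOT x4 AND x2 AND NOT x5) OR (x4 AND NOT x2 AND NOT x5)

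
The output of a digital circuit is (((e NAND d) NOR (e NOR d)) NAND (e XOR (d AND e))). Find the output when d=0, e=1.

Substituting: (((1 NAND 0) NOR (1 NOR 0)) NAND (1 XOR (0 AND 1)))
= 1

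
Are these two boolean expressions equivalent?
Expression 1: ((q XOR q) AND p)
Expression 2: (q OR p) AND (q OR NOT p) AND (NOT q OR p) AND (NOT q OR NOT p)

Yes, they are equivalent — the two output columns agree on all 4 assignments:
q | p | Expression 1 | Expression 2
-----------------------------------
0 | 0 | 0 | 0
0 | 1 | 0 | 0
1 | 0 | 0 | 0
1 | 1 | 0 | 0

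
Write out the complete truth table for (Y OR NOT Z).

Y | Z | Output
--------------
0 | 0 | 1
0 | 1 | 0
1 | 0 | 1
1 | 1 | 1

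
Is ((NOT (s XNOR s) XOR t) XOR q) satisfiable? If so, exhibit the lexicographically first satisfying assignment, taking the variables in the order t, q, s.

t=0, q=1, s=0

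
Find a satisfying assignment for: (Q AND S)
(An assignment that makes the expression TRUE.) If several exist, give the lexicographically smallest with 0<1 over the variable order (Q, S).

Q=1, S=1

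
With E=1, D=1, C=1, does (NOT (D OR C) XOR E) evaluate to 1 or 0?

Substituting: (NOT (1 OR 1) XOR 1)
= 1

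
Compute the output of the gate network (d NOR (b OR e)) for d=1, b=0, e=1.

Substituting: (1 NOR (0 OR 1))
= 0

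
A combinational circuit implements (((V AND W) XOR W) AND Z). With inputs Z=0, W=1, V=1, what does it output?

Substituting: (((1 AND 1) XOR 1) AND 0)
= 0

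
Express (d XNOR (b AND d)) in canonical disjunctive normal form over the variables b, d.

(NOT b AND NOT d) OR (b AND NOT d) OR (b AND d)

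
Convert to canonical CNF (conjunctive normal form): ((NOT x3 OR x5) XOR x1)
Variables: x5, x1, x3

(x5 OR x1 OR NOT x3) AND (x5 OR NOT x1 OR x3) AND (NOT x5 OR NOT x1 OR x3) AND (NOT x5 OR NOT x1 OR NOT x3)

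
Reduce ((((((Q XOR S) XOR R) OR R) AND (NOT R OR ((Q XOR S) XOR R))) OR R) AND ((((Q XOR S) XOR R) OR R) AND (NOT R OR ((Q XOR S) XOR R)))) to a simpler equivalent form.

By absorption (E AND (E OR v) = E) then distribution ((E OR v) AND (E OR NOT v) = E):
= ((Q XOR S) XOR R)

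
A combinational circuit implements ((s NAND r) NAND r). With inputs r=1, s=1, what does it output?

Substituting: ((1 NAND 1) NAND 1)
= 1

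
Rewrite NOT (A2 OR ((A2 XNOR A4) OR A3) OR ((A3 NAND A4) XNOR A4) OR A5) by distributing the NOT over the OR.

NOT A2 AND NOT ((A2 XNOR A4) OR A3) AND NOT ((A3 NAND A4) XNOR A4) AND NOT A5
De Morgan's: NOT(OR of terms) = AND of negations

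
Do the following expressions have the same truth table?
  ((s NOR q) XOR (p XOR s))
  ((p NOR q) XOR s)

No. Counterexample: with p=0, q=0, s=1, Expression 1 = 1 but Expression 2 = 0.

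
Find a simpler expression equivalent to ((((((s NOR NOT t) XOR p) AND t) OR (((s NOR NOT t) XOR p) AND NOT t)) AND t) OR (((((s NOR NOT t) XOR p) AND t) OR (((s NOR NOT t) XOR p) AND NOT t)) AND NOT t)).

By distribution ((E AND v) OR (E AND NOT v) = E) then distribution ((E AND v) OR (E AND NOT v) = E):
= ((s NOR NOT t) XOR p)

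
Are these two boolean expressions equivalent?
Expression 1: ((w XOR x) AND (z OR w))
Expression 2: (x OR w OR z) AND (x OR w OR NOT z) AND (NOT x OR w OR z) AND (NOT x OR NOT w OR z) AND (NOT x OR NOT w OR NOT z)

Yes, they are equivalent — the two output columns agree on all 8 assignments:
x | w | z | Expression 1 | Expression 2
---------------------------------------
0 | 0 | 0 | 0 | 0
0 | 0 | 1 | 0 | 0
0 | 1 | 0 | 1 | 1
0 | 1 | 1 | 1 | 1
1 | 0 | 0 | 0 | 0
1 | 0 | 1 | 1 | 1
1 | 1 | 0 | 0 | 0
1 | 1 | 1 | 0 | 0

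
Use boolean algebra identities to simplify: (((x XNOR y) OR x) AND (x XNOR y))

By absorption (E AND (E OR v) = E):
= (x XNOR y)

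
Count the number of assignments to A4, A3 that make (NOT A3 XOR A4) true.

Satisfying assignments: (0,0), (1,1)
Count: 2 out of 4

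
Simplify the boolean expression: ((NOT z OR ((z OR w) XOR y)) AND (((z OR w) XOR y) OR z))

By distribution ((E OR v) AND (E OR NOT v) = E):
= ((z OR w) XOR y)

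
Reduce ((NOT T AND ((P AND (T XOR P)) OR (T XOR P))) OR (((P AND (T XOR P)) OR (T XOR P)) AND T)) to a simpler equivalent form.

By distribution ((E AND v) OR (E AND NOT v) = E) then absorption (E OR (E AND v) = E):
= (T XOR P)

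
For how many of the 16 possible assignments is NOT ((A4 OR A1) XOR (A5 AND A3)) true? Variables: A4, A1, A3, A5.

Satisfying assignments: (0,0,0,0), (0,0,0,1), (0,0,1,0), (0,1,1,1), (1,0,1,1), (1,1,1,1)
Count: 6 out of 16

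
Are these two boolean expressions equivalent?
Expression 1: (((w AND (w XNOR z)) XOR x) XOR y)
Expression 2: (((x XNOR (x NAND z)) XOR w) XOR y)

No. Counterexample: with x=0, z=0, w=1, y=0, Expression 1 = 0 but Expression 2 = 1.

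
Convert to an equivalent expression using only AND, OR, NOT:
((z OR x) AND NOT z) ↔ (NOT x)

(((z OR x) AND NOT z) AND (NOT x)) OR (NOT ((z OR x) AND NOT z) AND x)
(Biconditional = both true or both false)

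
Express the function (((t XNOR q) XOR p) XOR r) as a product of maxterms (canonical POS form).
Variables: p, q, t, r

ΠM(1, 2, 4, 7, 8, 11, 13, 14) = (p OR q OR t OR NOT r) AND (p OR q OR NOT t OR r) AND (p OR NOT q OR t OR r) AND (p OR NOT q OR NOT t OR NOT r) AND (NOT p OR q OR t OR r) AND (NOT p OR q OR NOT t OR NOT r) AND (NOT p OR NOT q OR t OR NOT r) AND (NOT p OR NOT q OR NOT t OR r)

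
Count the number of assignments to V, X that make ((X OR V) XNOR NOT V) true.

Satisfying assignments: (0,1)
Count: 1 out of 4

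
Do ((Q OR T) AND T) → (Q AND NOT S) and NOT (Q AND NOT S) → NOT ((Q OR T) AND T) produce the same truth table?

Yes, Contrapositive is always equivalent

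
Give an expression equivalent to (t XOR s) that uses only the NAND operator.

((t NAND (t NAND s)) NAND (s NAND (t NAND s)))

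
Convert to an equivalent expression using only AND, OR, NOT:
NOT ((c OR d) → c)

(c OR d) AND NOT c
(Negated implication: NOT(A → B) = A AND NOT B)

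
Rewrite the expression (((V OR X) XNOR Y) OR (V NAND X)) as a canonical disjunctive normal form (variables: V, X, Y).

(NOT V AND NOT X AND NOT Y) OR (NOT V AND NOT X AND Y) OR (NOT V AND X AND NOT Y) OR (NOT V AND X AND Y) OR (V AND NOT X AND NOT Y) OR (V AND NOT X AND Y) OR (V AND X AND Y)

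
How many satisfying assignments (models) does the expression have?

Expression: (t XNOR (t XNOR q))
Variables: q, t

Satisfying assignments: (1,0), (1,1)
Count: 2 out of 4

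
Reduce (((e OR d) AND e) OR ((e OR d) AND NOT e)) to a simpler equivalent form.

By distribution ((E AND v) OR (E AND NOT v) = E):
= (e OR d)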